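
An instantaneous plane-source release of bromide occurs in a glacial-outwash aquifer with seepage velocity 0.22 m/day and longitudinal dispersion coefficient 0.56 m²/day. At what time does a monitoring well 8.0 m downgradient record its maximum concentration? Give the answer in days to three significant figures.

26.6 days

For the 1D instantaneous-source solution, setting ∂C/∂t = 0 at fixed x gives v²t² + 2Dt − x² = 0, so t = (√(D² + v²x²) − D)/v².
√(D² + v²x²) = √(0.56² + 0.22² × 8.0²) = 1.847; v² = 0.0484.
t = (1.847 − 0.56)/0.0484 = 26.6 days (vs. the pure-advection estimate x/v = 36.4 d).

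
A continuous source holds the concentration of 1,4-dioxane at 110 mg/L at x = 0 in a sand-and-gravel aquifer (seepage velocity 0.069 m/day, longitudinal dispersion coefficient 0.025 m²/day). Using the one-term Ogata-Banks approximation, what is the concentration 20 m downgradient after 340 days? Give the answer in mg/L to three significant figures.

For a continuous step input, C/C₀ ≈ ½·erfc((x−vt)/(2√(Dt))).
vt = 0.069 × 340 = 23.46 m and 2√(Dt) = 2√(0.025 × 340) = 5.831 m.
Argument (x−vt)/(2√(Dt)) = (20 − 23.46)/5.831 = -0.5934; ½·erfc(-0.5934) = 0.7993.
C = 110 × 0.7993 = 87.9 mg/L.

87.9 mg/L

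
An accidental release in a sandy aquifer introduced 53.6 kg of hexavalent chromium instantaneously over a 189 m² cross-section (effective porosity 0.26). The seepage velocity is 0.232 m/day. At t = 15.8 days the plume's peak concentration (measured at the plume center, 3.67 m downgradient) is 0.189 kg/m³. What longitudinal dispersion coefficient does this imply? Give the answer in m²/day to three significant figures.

At the plume center C_max = M/(n_e·A·√(4πDt)), so D = M²/(4πt·(n_e·A·C_max)²).
n_e·A·C_max = 0.26 × 189 × 0.189 = 9.287 kg/m.
D = 53.6²/(4π × 15.8 × 9.287²) = 0.168 m²/day.

0.168 m²/day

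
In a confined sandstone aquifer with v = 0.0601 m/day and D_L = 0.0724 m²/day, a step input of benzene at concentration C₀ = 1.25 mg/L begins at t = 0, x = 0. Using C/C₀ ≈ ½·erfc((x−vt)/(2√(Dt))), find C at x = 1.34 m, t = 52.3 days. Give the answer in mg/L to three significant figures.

For a continuous step input, C/C₀ ≈ ½·erfc((x−vt)/(2√(Dt))).
vt = 0.0601 × 52.3 = 3.14323 m and 2√(Dt) = 2√(0.0724 × 52.3) = 3.892 m.
Argument (x−vt)/(2√(Dt)) = (1.34 − 3.14323)/3.892 = -0.4633; ½·erfc(-0.4633) = 0.7438.
C = 1.25 × 0.7438 = 0.930 mg/L.

0.930 mg/L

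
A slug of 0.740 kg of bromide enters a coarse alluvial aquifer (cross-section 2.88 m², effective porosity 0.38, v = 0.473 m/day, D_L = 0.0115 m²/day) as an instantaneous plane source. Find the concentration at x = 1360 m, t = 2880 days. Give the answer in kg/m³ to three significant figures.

0.0319 kg/m³

For an instantaneous plane source, C(x,t) = M/(n_e·A·√(4πDt)) · exp(−(x−vt)²/(4Dt)), with n_e·A the pore (flow) area.
Plume center vt = 0.473 × 2880 = 1362.24 m, so the well at 1360 m is 2.24 m upgradient of the peak.
√(4πDt) = 20.40 m, giving peak height M/(n_e·A·√(4πDt)) = 0.740/(0.38 × 2.88 × 20.40) = 0.03315 kg/m³.
(x−vt)²/(4Dt) = (-2.24)²/(4 × 0.0115 × 2880) = 0.03787; exp(−0.03787) = 0.9628.
C = 0.03315 × 0.9628 = 0.0319 kg/m³.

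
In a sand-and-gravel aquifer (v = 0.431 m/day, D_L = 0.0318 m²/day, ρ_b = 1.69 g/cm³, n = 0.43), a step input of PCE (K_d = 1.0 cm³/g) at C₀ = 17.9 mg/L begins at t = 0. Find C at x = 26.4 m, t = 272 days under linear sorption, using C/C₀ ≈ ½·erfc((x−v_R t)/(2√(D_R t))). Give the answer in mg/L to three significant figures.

Retardation factor R = 1 + ρ_b·K_d/n = 1 + 1.69 × 1.0/0.43 = 4.930.
Sorption retards both mechanisms: v_R = v/R = 0.08742 m/day, D_R = D/R = 0.006450 m²/day.
v_R·t = 0.08742 × 272 = 23.77824 m; 2√(D_R t) = 2.649 m; argument = (26.4 − 23.77824)/2.649 = 0.9897.
C = C₀ × ½·erfc(0.9897) = 17.9 × 0.08081 = 1.45 mg/L.

1.45 mg/L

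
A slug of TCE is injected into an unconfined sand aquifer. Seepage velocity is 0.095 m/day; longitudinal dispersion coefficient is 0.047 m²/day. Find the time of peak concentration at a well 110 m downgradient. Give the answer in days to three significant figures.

1150 days

For the 1D instantaneous-source solution, setting ∂C/∂t = 0 at fixed x gives v²t² + 2Dt − x² = 0, so t = (√(D² + v²x²) − D)/v².
√(D² + v²x²) = √(0.047² + 0.095² × 110²) = 10.45; v² = 0.009025.
t = (10.45 − 0.047)/0.009025 = 1150 days (vs. the pure-advection estimate x/v = 1160 d).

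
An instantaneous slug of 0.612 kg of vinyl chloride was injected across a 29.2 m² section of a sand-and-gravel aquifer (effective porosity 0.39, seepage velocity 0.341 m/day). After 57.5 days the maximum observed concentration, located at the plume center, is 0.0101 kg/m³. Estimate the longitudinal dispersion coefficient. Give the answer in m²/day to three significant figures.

At the plume center C_max = M/(n_e·A·√(4πDt)), so D = M²/(4πt·(n_e·A·C_max)²).
n_e·A·C_max = 0.39 × 29.2 × 0.0101 = 0.1150 kg/m.
D = 0.612²/(4π × 57.5 × 0.1150²) = 0.0392 m²/day.

0.0392 m²/day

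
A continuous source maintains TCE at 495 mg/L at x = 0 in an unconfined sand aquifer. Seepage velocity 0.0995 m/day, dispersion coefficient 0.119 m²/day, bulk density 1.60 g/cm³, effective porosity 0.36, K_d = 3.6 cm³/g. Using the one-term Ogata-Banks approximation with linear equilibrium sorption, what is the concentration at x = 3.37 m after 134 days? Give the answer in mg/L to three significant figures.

14.6 mg/L

Retardation factor R = 1 + ρ_b·K_d/n = 1 + 1.60 × 3.6/0.36 = 17.00.
Sorption retards both mechanisms: v_R = v/R = 0.005853 m/day, D_R = D/R = 0.007000 m²/day.
v_R·t = 0.005853 × 134 = 0.784302 m; 2√(D_R t) = 1.937 m; argument = (3.37 − 0.784302)/1.937 = 1.335.
C = C₀ × ½·erfc(1.335) = 495 × 0.02951 = 14.6 mg/L.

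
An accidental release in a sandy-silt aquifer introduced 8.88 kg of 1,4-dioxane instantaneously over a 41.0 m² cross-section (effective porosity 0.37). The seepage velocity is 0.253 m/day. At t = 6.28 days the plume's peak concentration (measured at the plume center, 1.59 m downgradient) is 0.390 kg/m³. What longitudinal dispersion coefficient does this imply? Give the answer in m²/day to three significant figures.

At the plume center C_max = M/(n_e·A·√(4πDt)), so D = M²/(4πt·(n_e·A·C_max)²).
n_e·A·C_max = 0.37 × 41.0 × 0.390 = 5.916 kg/m.
D = 8.88²/(4π × 6.28 × 5.916²) = 0.0285 m²/day.

0.0285 m²/day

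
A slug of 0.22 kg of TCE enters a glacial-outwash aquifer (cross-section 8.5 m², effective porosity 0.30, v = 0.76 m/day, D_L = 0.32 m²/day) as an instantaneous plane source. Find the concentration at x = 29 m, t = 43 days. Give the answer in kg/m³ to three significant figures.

0.00513 kg/m³

For an instantaneous plane source, C(x,t) = M/(n_e·A·√(4πDt)) · exp(−(x−vt)²/(4Dt)), with n_e·A the pore (flow) area.
Plume center vt = 0.76 × 43 = 32.68 m, so the well at 29 m is 3.68 m upgradient of the peak.
√(4πDt) = 13.15 m, giving peak height M/(n_e·A·√(4πDt)) = 0.22/(0.30 × 8.5 × 13.15) = 0.006561 kg/m³.
(x−vt)²/(4Dt) = (-3.68)²/(4 × 0.32 × 43) = 0.2460; exp(−0.2460) = 0.7819.
C = 0.006561 × 0.7819 = 0.00513 kg/m³.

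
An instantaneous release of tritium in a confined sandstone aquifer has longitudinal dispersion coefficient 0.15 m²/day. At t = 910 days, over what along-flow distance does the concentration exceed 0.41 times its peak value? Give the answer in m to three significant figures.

44.1 m

The plume is Gaussian with σ = √(2Dt) = √(2 × 0.15 × 910) = 16.52 m.
C/C_peak = exp(−Δx²/(2σ²)) = 0.41 ⇒ Δx = σ·√(−2 ln 0.41) = 16.52 × 1.335 = 22.05 m.
Width = 2Δx = 44.1 m.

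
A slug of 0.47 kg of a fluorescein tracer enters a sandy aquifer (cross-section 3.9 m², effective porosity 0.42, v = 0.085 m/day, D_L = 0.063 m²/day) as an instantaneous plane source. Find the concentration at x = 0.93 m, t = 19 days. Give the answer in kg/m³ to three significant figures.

0.0671 kg/m³

For an instantaneous plane source, C(x,t) = M/(n_e·A·√(4πDt)) · exp(−(x−vt)²/(4Dt)), with n_e·A the pore (flow) area.
Plume center vt = 0.085 × 19 = 1.615 m, so the well at 0.93 m is 0.685 m upgradient of the peak.
√(4πDt) = 3.878 m, giving peak height M/(n_e·A·√(4πDt)) = 0.47/(0.42 × 3.9 × 3.878) = 0.07399 kg/m³.
(x−vt)²/(4Dt) = (-0.685)²/(4 × 0.063 × 19) = 0.09800; exp(−0.09800) = 0.9066.
C = 0.07399 × 0.9066 = 0.0671 kg/m³.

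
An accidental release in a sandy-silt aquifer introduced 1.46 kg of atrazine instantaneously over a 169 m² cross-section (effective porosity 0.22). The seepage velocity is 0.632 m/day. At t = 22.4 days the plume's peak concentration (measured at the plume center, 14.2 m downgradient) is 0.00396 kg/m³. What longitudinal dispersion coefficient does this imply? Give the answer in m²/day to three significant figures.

At the plume center C_max = M/(n_e·A·√(4πDt)), so D = M²/(4πt·(n_e·A·C_max)²).
n_e·A·C_max = 0.22 × 169 × 0.00396 = 0.1472 kg/m.
D = 1.46²/(4π × 22.4 × 0.1472²) = 0.349 m²/day.

0.349 m²/day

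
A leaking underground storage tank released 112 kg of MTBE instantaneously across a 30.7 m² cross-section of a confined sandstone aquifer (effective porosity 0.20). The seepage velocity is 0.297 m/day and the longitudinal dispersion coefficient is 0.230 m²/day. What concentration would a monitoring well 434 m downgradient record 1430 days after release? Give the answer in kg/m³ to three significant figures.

For an instantaneous plane source, C(x,t) = M/(n_e·A·√(4πDt)) · exp(−(x−vt)²/(4Dt)), with n_e·A the pore (flow) area.
Plume center vt = 0.297 × 1430 = 424.71 m, so the well at 434 m is 9.29 m downgradient of the peak.
√(4πDt) = 64.29 m, giving peak height M/(n_e·A·√(4πDt)) = 112/(0.20 × 30.7 × 64.29) = 0.2837 kg/m³.
(x−vt)²/(4Dt) = (9.29)²/(4 × 0.230 × 1430) = 0.06560; exp(−0.06560) = 0.9365.
C = 0.2837 × 0.9365 = 0.266 kg/m³.

0.266 kg/m³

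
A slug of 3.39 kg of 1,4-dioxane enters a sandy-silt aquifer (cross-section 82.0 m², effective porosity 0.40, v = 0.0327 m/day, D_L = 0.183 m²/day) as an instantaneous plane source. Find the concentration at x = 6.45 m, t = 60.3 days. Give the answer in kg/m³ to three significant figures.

0.00557 kg/m³

For an instantaneous plane source, C(x,t) = M/(n_e·A·√(4πDt)) · exp(−(x−vt)²/(4Dt)), with n_e·A the pore (flow) area.
Plume center vt = 0.0327 × 60.3 = 1.97181 m, so the well at 6.45 m is 4.47819 m downgradient of the peak.
√(4πDt) = 11.78 m, giving peak height M/(n_e·A·√(4πDt)) = 3.39/(0.40 × 82.0 × 11.78) = 0.008774 kg/m³.
(x−vt)²/(4Dt) = (4.47819)²/(4 × 0.183 × 60.3) = 0.4543; exp(−0.4543) = 0.6349.
C = 0.008774 × 0.6349 = 0.00557 kg/m³.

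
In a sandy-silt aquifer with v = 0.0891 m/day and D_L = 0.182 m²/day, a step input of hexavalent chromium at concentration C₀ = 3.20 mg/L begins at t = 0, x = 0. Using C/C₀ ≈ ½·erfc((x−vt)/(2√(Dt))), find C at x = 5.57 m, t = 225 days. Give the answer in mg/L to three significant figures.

For a continuous step input, C/C₀ ≈ ½·erfc((x−vt)/(2√(Dt))).
vt = 0.0891 × 225 = 20.0475 m and 2√(Dt) = 2√(0.182 × 225) = 12.80 m.
Argument (x−vt)/(2√(Dt)) = (5.57 − 20.0475)/12.80 = -1.131; ½·erfc(-1.131) = 0.9451.
C = 3.20 × 0.9451 = 3.02 mg/L.

3.02 mg/L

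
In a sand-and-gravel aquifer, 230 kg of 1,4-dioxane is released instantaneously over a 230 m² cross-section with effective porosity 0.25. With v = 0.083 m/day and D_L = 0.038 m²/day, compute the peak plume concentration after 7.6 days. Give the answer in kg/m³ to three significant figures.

The peak of an instantaneous 1D plume sits at x = vt; there the Gaussian factor is 1 and C_max = M/(n_e·A·√(4πDt)), where n_e·A is the pore area the mass is dissolved in.
√(4πDt) = √(4π × 0.038 × 7.6) = 1.905 m, so C_max = 230/(0.25 × 230 × 1.905) = 2.10 kg/m³.

2.10 kg/m³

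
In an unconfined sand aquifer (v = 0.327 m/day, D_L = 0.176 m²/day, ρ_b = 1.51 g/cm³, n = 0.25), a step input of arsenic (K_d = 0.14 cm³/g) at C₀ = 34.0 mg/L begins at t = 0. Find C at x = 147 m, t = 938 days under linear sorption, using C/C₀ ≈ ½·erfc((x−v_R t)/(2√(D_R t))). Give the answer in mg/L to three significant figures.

Retardation factor R = 1 + ρ_b·K_d/n = 1 + 1.51 × 0.14/0.25 = 1.846.
Sorption retards both mechanisms: v_R = v/R = 0.1771 m/day, D_R = D/R = 0.09534 m²/day.
v_R·t = 0.1771 × 938 = 166.1198 m; 2√(D_R t) = 18.91 m; argument = (147 − 166.1198)/18.91 = -1.011.
C = C₀ × ½·erfc(-1.011) = 34.0 × 0.9236 = 31.4 mg/L.

31.4 mg/L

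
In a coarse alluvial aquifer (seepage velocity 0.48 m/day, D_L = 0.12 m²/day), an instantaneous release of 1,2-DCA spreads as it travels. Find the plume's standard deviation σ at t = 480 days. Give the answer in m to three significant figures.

10.7 m

Dispersive spreading gives a Gaussian with σ² = 2Dt; advection only shifts the center.
σ = √(2 × 0.12 × 480) = 10.7 m.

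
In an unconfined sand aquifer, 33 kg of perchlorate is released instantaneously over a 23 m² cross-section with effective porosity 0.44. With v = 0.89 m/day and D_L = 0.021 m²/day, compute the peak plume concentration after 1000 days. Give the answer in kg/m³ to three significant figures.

The peak of an instantaneous 1D plume sits at x = vt; there the Gaussian factor is 1 and C_max = M/(n_e·A·√(4πDt)), where n_e·A is the pore area the mass is dissolved in.
√(4πDt) = √(4π × 0.021 × 1000) = 16.24 m, so C_max = 33/(0.44 × 23 × 16.24) = 0.201 kg/m³.

0.201 kg/m³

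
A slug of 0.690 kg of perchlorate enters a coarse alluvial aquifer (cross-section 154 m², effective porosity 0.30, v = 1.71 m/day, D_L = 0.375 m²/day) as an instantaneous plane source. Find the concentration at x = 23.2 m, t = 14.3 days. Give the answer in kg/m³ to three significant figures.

For an instantaneous plane source, C(x,t) = M/(n_e·A·√(4πDt)) · exp(−(x−vt)²/(4Dt)), with n_e·A the pore (flow) area.
Plume center vt = 1.71 × 14.3 = 24.453 m, so the well at 23.2 m is 1.253 m upgradient of the peak.
√(4πDt) = 8.209 m, giving peak height M/(n_e·A·√(4πDt)) = 0.690/(0.30 × 154 × 8.209) = 0.001819 kg/m³.
(x−vt)²/(4Dt) = (-1.253)²/(4 × 0.375 × 14.3) = 0.07319; exp(−0.07319) = 0.9294.
C = 0.001819 × 0.9294 = 0.00169 kg/m³.

0.00169 kg/m³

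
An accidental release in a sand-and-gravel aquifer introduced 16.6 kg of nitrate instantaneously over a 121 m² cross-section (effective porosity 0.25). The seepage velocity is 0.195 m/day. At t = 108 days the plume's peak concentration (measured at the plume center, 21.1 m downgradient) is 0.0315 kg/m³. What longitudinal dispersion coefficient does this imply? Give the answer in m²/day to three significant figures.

At the plume center C_max = M/(n_e·A·√(4πDt)), so D = M²/(4πt·(n_e·A·C_max)²).
n_e·A·C_max = 0.25 × 121 × 0.0315 = 0.9529 kg/m.
D = 16.6²/(4π × 108 × 0.9529²) = 0.224 m²/day.

0.224 m²/day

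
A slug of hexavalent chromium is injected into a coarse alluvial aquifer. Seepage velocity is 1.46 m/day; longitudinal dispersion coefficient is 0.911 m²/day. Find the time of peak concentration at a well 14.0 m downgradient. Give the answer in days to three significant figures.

9.17 days

For the 1D instantaneous-source solution, setting ∂C/∂t = 0 at fixed x gives v²t² + 2Dt − x² = 0, so t = (√(D² + v²x²) − D)/v².
√(D² + v²x²) = √(0.911² + 1.46² × 14.0²) = 20.46; v² = 2.1316.
t = (20.46 − 0.911)/2.1316 = 9.17 days (vs. the pure-advection estimate x/v = 9.59 d).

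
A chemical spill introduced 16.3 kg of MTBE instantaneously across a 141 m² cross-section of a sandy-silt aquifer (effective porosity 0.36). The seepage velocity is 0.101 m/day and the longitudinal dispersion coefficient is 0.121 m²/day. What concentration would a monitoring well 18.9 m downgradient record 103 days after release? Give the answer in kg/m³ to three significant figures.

0.00603 kg/m³

For an instantaneous plane source, C(x,t) = M/(n_e·A·√(4πDt)) · exp(−(x−vt)²/(4Dt)), with n_e·A the pore (flow) area.
Plume center vt = 0.101 × 103 = 10.403 m, so the well at 18.9 m is 8.497 m downgradient of the peak.
√(4πDt) = 12.51 m, giving peak height M/(n_e·A·√(4πDt)) = 16.3/(0.36 × 141 × 12.51) = 0.02567 kg/m³.
(x−vt)²/(4Dt) = (8.497)²/(4 × 0.121 × 103) = 1.448; exp(−1.448) = 0.2350.
C = 0.02567 × 0.2350 = 0.00603 kg/m³.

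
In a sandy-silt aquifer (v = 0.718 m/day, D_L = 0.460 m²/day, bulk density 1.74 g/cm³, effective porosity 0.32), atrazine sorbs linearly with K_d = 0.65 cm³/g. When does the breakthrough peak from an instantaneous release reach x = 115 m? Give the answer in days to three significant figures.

Retardation factor R = 1 + ρ_b·K_d/n = 1 + 1.74 × 0.65/0.32 = 4.534.
Sorption retards both mechanisms: v_R = v/R = 0.1584 m/day, D_R = D/R = 0.1015 m²/day.
Peak time from v_R²t² + 2D_R t − x² = 0: t = (√(D_R² + v_R²x²) − D_R)/v_R².
√(D_R² + v_R²x²) = √(0.1015² + 0.1584² × 115²) = 18.22; v_R² = 0.02509.
t = (18.22 − 0.1015)/0.02509 = 722 days.

722 days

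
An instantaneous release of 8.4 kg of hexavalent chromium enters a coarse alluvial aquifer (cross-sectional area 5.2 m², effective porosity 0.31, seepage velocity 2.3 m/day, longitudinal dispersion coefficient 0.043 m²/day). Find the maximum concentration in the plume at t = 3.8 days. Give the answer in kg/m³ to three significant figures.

The peak of an instantaneous 1D plume sits at x = vt; there the Gaussian factor is 1 and C_max = M/(n_e·A·√(4πDt)), where n_e·A is the pore area the mass is dissolved in.
√(4πDt) = √(4π × 0.043 × 3.8) = 1.433 m, so C_max = 8.4/(0.31 × 5.2 × 1.433) = 3.64 kg/m³.

3.64 kg/m³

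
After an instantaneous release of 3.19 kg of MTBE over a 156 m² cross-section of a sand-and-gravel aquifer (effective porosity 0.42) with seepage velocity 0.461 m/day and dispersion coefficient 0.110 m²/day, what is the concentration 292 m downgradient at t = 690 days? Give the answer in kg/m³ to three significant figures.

0.000167 kg/m³

For an instantaneous plane source, C(x,t) = M/(n_e·A·√(4πDt)) · exp(−(x−vt)²/(4Dt)), with n_e·A the pore (flow) area.
Plume center vt = 0.461 × 690 = 318.09 m, so the well at 292 m is 26.09 m upgradient of the peak.
√(4πDt) = 30.88 m, giving peak height M/(n_e·A·√(4πDt)) = 3.19/(0.42 × 156 × 30.88) = 0.001577 kg/m³.
(x−vt)²/(4Dt) = (-26.09)²/(4 × 0.110 × 690) = 2.242; exp(−2.242) = 0.1062.
C = 0.001577 × 0.1062 = 0.000167 kg/m³.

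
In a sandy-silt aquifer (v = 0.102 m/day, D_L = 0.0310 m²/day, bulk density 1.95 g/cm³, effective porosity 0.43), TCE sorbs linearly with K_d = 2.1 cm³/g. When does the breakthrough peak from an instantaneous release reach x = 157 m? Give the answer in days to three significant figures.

Retardation factor R = 1 + ρ_b·K_d/n = 1 + 1.95 × 2.1/0.43 = 10.52.
Sorption retards both mechanisms: v_R = v/R = 0.009696 m/day, D_R = D/R = 0.002947 m²/day.
Peak time from v_R²t² + 2D_R t − x² = 0: t = (√(D_R² + v_R²x²) − D_R)/v_R².
√(D_R² + v_R²x²) = √(0.002947² + 0.009696² × 157²) = 1.522; v_R² = 9.401e-05.
t = (1.522 − 0.002947)/9.401e-05 = 16200 days.

16200 days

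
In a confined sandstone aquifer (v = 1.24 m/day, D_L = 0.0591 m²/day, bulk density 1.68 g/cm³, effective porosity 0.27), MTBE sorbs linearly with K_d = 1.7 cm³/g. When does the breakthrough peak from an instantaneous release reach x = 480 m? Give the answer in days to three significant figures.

Retardation factor R = 1 + ρ_b·K_d/n = 1 + 1.68 × 1.7/0.27 = 11.58.
Sorption retards both mechanisms: v_R = v/R = 0.1071 m/day, D_R = D/R = 0.005104 m²/day.
Peak time from v_R²t² + 2D_R t − x² = 0: t = (√(D_R² + v_R²x²) − D_R)/v_R².
√(D_R² + v_R²x²) = √(0.005104² + 0.1071² × 480²) = 51.41; v_R² = 0.01147.
t = (51.41 − 0.005104)/0.01147 = 4480 days.

4480 days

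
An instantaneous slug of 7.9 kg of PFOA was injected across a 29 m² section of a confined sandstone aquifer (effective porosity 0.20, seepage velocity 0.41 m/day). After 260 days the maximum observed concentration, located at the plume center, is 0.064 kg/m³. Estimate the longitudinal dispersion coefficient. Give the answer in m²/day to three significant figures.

0.139 m²/day

At the plume center C_max = M/(n_e·A·√(4πDt)), so D = M²/(4πt·(n_e·A·C_max)²).
n_e·A·C_max = 0.20 × 29 × 0.064 = 0.3712 kg/m.
D = 7.9²/(4π × 260 × 0.3712²) = 0.139 m²/day.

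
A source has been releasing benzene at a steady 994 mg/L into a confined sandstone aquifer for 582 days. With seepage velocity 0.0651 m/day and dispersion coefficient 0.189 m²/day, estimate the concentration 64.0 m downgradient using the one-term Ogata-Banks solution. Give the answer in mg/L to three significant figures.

38.9 mg/L

For a continuous step input, C/C₀ ≈ ½·erfc((x−vt)/(2√(Dt))).
vt = 0.0651 × 582 = 37.8882 m and 2√(Dt) = 2√(0.189 × 582) = 20.98 m.
Argument (x−vt)/(2√(Dt)) = (64.0 − 37.8882)/20.98 = 1.245; ½·erfc(1.245) = 0.03914.
C = 994 × 0.03914 = 38.9 mg/L.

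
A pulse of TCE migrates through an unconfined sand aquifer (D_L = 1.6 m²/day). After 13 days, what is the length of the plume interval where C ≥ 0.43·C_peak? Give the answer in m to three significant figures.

16.8 m

The plume is Gaussian with σ = √(2Dt) = √(2 × 1.6 × 13) = 6.450 m.
C/C_peak = exp(−Δx²/(2σ²)) = 0.43 ⇒ Δx = σ·√(−2 ln 0.43) = 6.450 × 1.299 = 8.379 m.
Width = 2Δx = 16.8 m.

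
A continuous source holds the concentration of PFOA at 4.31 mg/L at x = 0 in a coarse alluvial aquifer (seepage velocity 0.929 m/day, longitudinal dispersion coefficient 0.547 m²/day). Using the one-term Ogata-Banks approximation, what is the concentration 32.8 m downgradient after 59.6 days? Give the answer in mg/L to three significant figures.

For a continuous step input, C/C₀ ≈ ½·erfc((x−vt)/(2√(Dt))).
vt = 0.929 × 59.6 = 55.3684 m and 2√(Dt) = 2√(0.547 × 59.6) = 11.42 m.
Argument (x−vt)/(2√(Dt)) = (32.8 − 55.3684)/11.42 = -1.976; ½·erfc(-1.976) = 0.9974.
C = 4.31 × 0.9974 = 4.30 mg/L.

4.30 mg/L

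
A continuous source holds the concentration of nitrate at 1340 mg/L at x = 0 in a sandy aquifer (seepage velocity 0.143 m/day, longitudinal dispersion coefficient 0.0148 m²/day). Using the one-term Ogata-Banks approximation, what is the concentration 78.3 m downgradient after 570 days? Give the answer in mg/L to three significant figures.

For a continuous step input, C/C₀ ≈ ½·erfc((x−vt)/(2√(Dt))).
vt = 0.143 × 570 = 81.51 m and 2√(Dt) = 2√(0.0148 × 570) = 5.809 m.
Argument (x−vt)/(2√(Dt)) = (78.3 − 81.51)/5.809 = -0.5526; ½·erfc(-0.5526) = 0.7827.
C = 1340 × 0.7827 = 1050 mg/L.

1050 mg/L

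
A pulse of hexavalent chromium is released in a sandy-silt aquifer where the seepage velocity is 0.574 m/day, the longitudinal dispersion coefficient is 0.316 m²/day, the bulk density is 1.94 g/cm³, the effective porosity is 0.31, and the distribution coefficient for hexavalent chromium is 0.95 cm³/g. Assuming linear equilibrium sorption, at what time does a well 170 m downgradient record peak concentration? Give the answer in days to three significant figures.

2050 days

Retardation factor R = 1 + ρ_b·K_d/n = 1 + 1.94 × 0.95/0.31 = 6.945.
Sorption retards both mechanisms: v_R = v/R = 0.08265 m/day, D_R = D/R = 0.04550 m²/day.
Peak time from v_R²t² + 2D_R t − x² = 0: t = (√(D_R² + v_R²x²) − D_R)/v_R².
√(D_R² + v_R²x²) = √(0.04550² + 0.08265² × 170²) = 14.05; v_R² = 0.006831.
t = (14.05 − 0.04550)/0.006831 = 2050 days.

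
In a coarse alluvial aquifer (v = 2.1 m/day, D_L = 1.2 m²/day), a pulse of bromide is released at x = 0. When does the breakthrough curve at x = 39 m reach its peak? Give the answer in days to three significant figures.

For the 1D instantaneous-source solution, setting ∂C/∂t = 0 at fixed x gives v²t² + 2Dt − x² = 0, so t = (√(D² + v²x²) − D)/v².
√(D² + v²x²) = √(1.2² + 2.1² × 39²) = 81.91; v² = 4.41.
t = (81.91 − 1.2)/4.41 = 18.3 days (vs. the pure-advection estimate x/v = 18.6 d).

18.3 days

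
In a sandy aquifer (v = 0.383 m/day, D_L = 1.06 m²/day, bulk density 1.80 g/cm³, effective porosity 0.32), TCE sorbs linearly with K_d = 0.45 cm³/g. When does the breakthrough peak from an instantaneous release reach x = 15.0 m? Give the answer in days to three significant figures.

115 days

Retardation factor R = 1 + ρ_b·K_d/n = 1 + 1.80 × 0.45/0.32 = 3.531.
Sorption retards both mechanisms: v_R = v/R = 0.1085 m/day, D_R = D/R = 0.3002 m²/day.
Peak time from v_R²t² + 2D_R t − x² = 0: t = (√(D_R² + v_R²x²) − D_R)/v_R².
√(D_R² + v_R²x²) = √(0.3002² + 0.1085² × 15.0²) = 1.655; v_R² = 0.01177.
t = (1.655 − 0.3002)/0.01177 = 115 days.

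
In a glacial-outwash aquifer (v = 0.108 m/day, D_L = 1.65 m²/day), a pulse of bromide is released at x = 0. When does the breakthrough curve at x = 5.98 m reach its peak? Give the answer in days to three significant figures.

For the 1D instantaneous-source solution, setting ∂C/∂t = 0 at fixed x gives v²t² + 2Dt − x² = 0, so t = (√(D² + v²x²) − D)/v².
√(D² + v²x²) = √(1.65² + 0.108² × 5.98²) = 1.772; v² = 0.011664.
t = (1.772 − 1.65)/0.011664 = 10.5 days (vs. the pure-advection estimate x/v = 55.4 d).

10.5 days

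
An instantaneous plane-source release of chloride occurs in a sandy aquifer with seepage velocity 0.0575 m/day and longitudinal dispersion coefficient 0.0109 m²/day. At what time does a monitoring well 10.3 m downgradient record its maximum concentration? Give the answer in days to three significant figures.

176 days

For the 1D instantaneous-source solution, setting ∂C/∂t = 0 at fixed x gives v²t² + 2Dt − x² = 0, so t = (√(D² + v²x²) − D)/v².
√(D² + v²x²) = √(0.0109² + 0.0575² × 10.3²) = 0.5924; v² = 0.00330625.
t = (0.5924 − 0.0109)/0.00330625 = 176 days (vs. the pure-advection estimate x/v = 179 d).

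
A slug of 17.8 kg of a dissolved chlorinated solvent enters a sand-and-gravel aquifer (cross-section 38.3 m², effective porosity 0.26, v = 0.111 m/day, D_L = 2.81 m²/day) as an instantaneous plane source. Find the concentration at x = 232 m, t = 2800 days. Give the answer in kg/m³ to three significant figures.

For an instantaneous plane source, C(x,t) = M/(n_e·A·√(4πDt)) · exp(−(x−vt)²/(4Dt)), with n_e·A the pore (flow) area.
Plume center vt = 0.111 × 2800 = 310.8 m, so the well at 232 m is 78.8 m upgradient of the peak.
√(4πDt) = 314.4 m, giving peak height M/(n_e·A·√(4πDt)) = 17.8/(0.26 × 38.3 × 314.4) = 0.005685 kg/m³.
(x−vt)²/(4Dt) = (-78.8)²/(4 × 2.81 × 2800) = 0.1973; exp(−0.1973) = 0.8209.
C = 0.005685 × 0.8209 = 0.00467 kg/m³.

0.00467 kg/m³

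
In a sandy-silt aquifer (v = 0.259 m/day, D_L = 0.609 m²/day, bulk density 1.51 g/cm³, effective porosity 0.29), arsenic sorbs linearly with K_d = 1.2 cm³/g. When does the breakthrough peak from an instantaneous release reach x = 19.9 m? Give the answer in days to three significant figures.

495 days

Retardation factor R = 1 + ρ_b·K_d/n = 1 + 1.51 × 1.2/0.29 = 7.248.
Sorption retards both mechanisms: v_R = v/R = 0.03573 m/day, D_R = D/R = 0.08402 m²/day.
Peak time from v_R²t² + 2D_R t − x² = 0: t = (√(D_R² + v_R²x²) − D_R)/v_R².
√(D_R² + v_R²x²) = √(0.08402² + 0.03573² × 19.9²) = 0.7160; v_R² = 0.001277.
t = (0.7160 − 0.08402)/0.001277 = 495 days.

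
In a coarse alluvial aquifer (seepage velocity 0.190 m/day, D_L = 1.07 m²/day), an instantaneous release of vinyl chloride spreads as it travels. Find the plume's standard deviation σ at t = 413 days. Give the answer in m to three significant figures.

29.7 m

Dispersive spreading gives a Gaussian with σ² = 2Dt; advection only shifts the center.
σ = √(2 × 1.07 × 413) = 29.7 m.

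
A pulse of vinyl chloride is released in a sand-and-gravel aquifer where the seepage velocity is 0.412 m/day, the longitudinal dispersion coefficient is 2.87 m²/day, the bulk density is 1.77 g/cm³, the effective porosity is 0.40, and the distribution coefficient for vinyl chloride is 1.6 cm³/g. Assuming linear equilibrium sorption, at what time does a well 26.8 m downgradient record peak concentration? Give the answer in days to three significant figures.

406 days

Retardation factor R = 1 + ρ_b·K_d/n = 1 + 1.77 × 1.6/0.40 = 8.080.
Sorption retards both mechanisms: v_R = v/R = 0.05099 m/day, D_R = D/R = 0.3552 m²/day.
Peak time from v_R²t² + 2D_R t − x² = 0: t = (√(D_R² + v_R²x²) − D_R)/v_R².
√(D_R² + v_R²x²) = √(0.3552² + 0.05099² × 26.8²) = 1.412; v_R² = 0.002600.
t = (1.412 − 0.3552)/0.002600 = 406 days.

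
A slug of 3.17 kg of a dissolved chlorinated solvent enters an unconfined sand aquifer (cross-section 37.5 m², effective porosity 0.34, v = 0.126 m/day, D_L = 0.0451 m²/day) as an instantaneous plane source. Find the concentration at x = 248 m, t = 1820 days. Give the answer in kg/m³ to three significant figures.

0.00267 kg/m³

For an instantaneous plane source, C(x,t) = M/(n_e·A·√(4πDt)) · exp(−(x−vt)²/(4Dt)), with n_e·A the pore (flow) area.
Plume center vt = 0.126 × 1820 = 229.32 m, so the well at 248 m is 18.68 m downgradient of the peak.
√(4πDt) = 32.12 m, giving peak height M/(n_e·A·√(4πDt)) = 3.17/(0.34 × 37.5 × 32.12) = 0.007741 kg/m³.
(x−vt)²/(4Dt) = (18.68)²/(4 × 0.0451 × 1820) = 1.063; exp(−1.063) = 0.3454.
C = 0.007741 × 0.3454 = 0.00267 kg/m³.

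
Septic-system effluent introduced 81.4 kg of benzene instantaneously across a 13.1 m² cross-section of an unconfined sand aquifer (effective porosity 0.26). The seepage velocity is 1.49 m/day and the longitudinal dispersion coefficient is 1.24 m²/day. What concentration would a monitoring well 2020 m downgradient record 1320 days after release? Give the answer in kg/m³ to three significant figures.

For an instantaneous plane source, C(x,t) = M/(n_e·A·√(4πDt)) · exp(−(x−vt)²/(4Dt)), with n_e·A the pore (flow) area.
Plume center vt = 1.49 × 1320 = 1966.8 m, so the well at 2020 m is 53.2 m downgradient of the peak.
√(4πDt) = 143.4 m, giving peak height M/(n_e·A·√(4πDt)) = 81.4/(0.26 × 13.1 × 143.4) = 0.1667 kg/m³.
(x−vt)²/(4Dt) = (53.2)²/(4 × 1.24 × 1320) = 0.4323; exp(−0.4323) = 0.6490.
C = 0.1667 × 0.6490 = 0.108 kg/m³.

0.108 kg/m³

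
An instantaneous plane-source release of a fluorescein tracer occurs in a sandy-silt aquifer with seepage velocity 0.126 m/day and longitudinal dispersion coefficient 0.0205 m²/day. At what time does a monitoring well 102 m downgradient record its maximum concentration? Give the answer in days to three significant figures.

808 days

For the 1D instantaneous-source solution, setting ∂C/∂t = 0 at fixed x gives v²t² + 2Dt − x² = 0, so t = (√(D² + v²x²) − D)/v².
√(D² + v²x²) = √(0.0205² + 0.126² × 102²) = 12.85; v² = 0.015876.
t = (12.85 − 0.0205)/0.015876 = 808 days (vs. the pure-advection estimate x/v = 810 d).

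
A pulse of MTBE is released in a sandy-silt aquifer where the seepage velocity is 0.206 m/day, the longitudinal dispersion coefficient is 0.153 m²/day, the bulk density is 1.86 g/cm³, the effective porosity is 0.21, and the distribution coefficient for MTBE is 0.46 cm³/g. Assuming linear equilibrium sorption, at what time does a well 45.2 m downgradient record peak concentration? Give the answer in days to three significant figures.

Retardation factor R = 1 + ρ_b·K_d/n = 1 + 1.86 × 0.46/0.21 = 5.074.
Sorption retards both mechanisms: v_R = v/R = 0.04060 m/day, D_R = D/R = 0.03015 m²/day.
Peak time from v_R²t² + 2D_R t − x² = 0: t = (√(D_R² + v_R²x²) − D_R)/v_R².
√(D_R² + v_R²x²) = √(0.03015² + 0.04060² × 45.2²) = 1.835; v_R² = 0.001648.
t = (1.835 − 0.03015)/0.001648 = 1100 days.

1100 days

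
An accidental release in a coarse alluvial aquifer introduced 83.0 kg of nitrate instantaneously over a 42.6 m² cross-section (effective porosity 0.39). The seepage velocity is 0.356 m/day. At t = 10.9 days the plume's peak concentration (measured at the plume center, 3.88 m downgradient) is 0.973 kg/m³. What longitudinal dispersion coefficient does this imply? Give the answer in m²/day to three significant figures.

At the plume center C_max = M/(n_e·A·√(4πDt)), so D = M²/(4πt·(n_e·A·C_max)²).
n_e·A·C_max = 0.39 × 42.6 × 0.973 = 16.17 kg/m.
D = 83.0²/(4π × 10.9 × 16.17²) = 0.192 m²/day.

0.192 m²/day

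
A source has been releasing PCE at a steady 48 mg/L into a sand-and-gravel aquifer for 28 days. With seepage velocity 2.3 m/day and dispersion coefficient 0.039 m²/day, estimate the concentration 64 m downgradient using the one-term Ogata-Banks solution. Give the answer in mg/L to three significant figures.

29.1 mg/L

For a continuous step input, C/C₀ ≈ ½·erfc((x−vt)/(2√(Dt))).
vt = 2.3 × 28 = 64.4 m and 2√(Dt) = 2√(0.039 × 28) = 2.090 m.
Argument (x−vt)/(2√(Dt)) = (64 − 64.4)/2.090 = -0.1914; ½·erfc(-0.1914) = 0.6067.
C = 48 × 0.6067 = 29.1 mg/L.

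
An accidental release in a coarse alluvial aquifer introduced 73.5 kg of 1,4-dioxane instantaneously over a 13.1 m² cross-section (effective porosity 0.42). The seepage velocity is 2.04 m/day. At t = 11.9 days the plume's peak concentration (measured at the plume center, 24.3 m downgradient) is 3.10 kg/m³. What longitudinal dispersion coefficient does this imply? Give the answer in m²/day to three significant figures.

At the plume center C_max = M/(n_e·A·√(4πDt)), so D = M²/(4πt·(n_e·A·C_max)²).
n_e·A·C_max = 0.42 × 13.1 × 3.10 = 17.06 kg/m.
D = 73.5²/(4π × 11.9 × 17.06²) = 0.124 m²/day.

0.124 m²/day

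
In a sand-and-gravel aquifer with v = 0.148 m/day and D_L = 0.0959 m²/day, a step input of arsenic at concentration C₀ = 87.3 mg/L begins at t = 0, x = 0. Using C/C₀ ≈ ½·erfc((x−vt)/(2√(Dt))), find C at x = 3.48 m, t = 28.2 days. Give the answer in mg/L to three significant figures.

53.9 mg/L

For a continuous step input, C/C₀ ≈ ½·erfc((x−vt)/(2√(Dt))).
vt = 0.148 × 28.2 = 4.1736 m and 2√(Dt) = 2√(0.0959 × 28.2) = 3.289 m.
Argument (x−vt)/(2√(Dt)) = (3.48 − 4.1736)/3.289 = -0.2109; ½·erfc(-0.2109) = 0.6172.
C = 87.3 × 0.6172 = 53.9 mg/L.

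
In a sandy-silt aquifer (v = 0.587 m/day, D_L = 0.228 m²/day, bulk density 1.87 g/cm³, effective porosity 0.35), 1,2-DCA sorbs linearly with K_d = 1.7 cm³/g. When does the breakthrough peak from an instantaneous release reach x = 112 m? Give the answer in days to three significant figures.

Retardation factor R = 1 + ρ_b·K_d/n = 1 + 1.87 × 1.7/0.35 = 10.08.
Sorption retards both mechanisms: v_R = v/R = 0.05823 m/day, D_R = D/R = 0.02262 m²/day.
Peak time from v_R²t² + 2D_R t − x² = 0: t = (√(D_R² + v_R²x²) − D_R)/v_R².
√(D_R² + v_R²x²) = √(0.02262² + 0.05823² × 112²) = 6.522; v_R² = 0.003391.
t = (6.522 − 0.02262)/0.003391 = 1920 days.

1920 days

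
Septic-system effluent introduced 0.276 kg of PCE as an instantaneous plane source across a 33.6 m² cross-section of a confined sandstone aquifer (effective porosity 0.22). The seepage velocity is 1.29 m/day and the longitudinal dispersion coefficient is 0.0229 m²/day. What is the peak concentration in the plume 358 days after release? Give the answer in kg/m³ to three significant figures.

0.00368 kg/m³

The peak of an instantaneous 1D plume sits at x = vt; there the Gaussian factor is 1 and C_max = M/(n_e·A·√(4πDt)), where n_e·A is the pore area the mass is dissolved in.
√(4πDt) = √(4π × 0.0229 × 358) = 10.15 m, so C_max = 0.276/(0.22 × 33.6 × 10.15) = 0.00368 kg/m³.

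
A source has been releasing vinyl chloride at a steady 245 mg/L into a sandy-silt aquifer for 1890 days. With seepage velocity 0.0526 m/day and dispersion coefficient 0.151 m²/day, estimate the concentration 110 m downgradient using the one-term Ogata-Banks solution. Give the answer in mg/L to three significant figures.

80.6 mg/L

For a continuous step input, C/C₀ ≈ ½·erfc((x−vt)/(2√(Dt))).
vt = 0.0526 × 1890 = 99.414 m and 2√(Dt) = 2√(0.151 × 1890) = 33.79 m.
Argument (x−vt)/(2√(Dt)) = (110 − 99.414)/33.79 = 0.3133; ½·erfc(0.3133) = 0.3289.
C = 245 × 0.3289 = 80.6 mg/L.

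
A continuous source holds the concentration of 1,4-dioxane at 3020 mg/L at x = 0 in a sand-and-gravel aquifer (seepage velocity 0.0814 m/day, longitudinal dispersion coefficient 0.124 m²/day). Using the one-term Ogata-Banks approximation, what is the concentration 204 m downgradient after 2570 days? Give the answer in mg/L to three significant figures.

For a continuous step input, C/C₀ ≈ ½·erfc((x−vt)/(2√(Dt))).
vt = 0.0814 × 2570 = 209.198 m and 2√(Dt) = 2√(0.124 × 2570) = 35.70 m.
Argument (x−vt)/(2√(Dt)) = (204 − 209.198)/35.70 = -0.1456; ½·erfc(-0.1456) = 0.5816.
C = 3020 × 0.5816 = 1760 mg/L.

1760 mg/L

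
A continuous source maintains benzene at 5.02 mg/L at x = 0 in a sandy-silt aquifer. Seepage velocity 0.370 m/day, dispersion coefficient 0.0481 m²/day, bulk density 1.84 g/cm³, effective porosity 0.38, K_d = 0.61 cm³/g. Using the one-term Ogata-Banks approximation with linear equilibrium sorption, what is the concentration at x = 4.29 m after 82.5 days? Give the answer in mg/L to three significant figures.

Retardation factor R = 1 + ρ_b·K_d/n = 1 + 1.84 × 0.61/0.38 = 3.954.
Sorption retards both mechanisms: v_R = v/R = 0.09358 m/day, D_R = D/R = 0.01216 m²/day.
v_R·t = 0.09358 × 82.5 = 7.72035 m; 2√(D_R t) = 2.003 m; argument = (4.29 − 7.72035)/2.003 = -1.713.
C = C₀ × ½·erfc(-1.713) = 5.02 × 0.9923 = 4.98 mg/L.

4.98 mg/L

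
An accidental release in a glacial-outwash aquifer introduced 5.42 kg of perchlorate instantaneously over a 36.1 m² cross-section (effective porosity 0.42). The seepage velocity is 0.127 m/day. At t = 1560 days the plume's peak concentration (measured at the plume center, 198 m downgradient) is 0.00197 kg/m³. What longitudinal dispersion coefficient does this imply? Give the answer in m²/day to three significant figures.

1.68 m²/day

At the plume center C_max = M/(n_e·A·√(4πDt)), so D = M²/(4πt·(n_e·A·C_max)²).
n_e·A·C_max = 0.42 × 36.1 × 0.00197 = 0.02987 kg/m.
D = 5.42²/(4π × 1560 × 0.02987²) = 1.68 m²/day.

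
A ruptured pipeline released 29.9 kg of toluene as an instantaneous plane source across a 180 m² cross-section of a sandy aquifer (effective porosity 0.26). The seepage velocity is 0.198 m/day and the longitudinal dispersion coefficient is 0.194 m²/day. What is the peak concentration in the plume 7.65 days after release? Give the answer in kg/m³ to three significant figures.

0.148 kg/m³

The peak of an instantaneous 1D plume sits at x = vt; there the Gaussian factor is 1 and C_max = M/(n_e·A·√(4πDt)), where n_e·A is the pore area the mass is dissolved in.
√(4πDt) = √(4π × 0.194 × 7.65) = 4.319 m, so C_max = 29.9/(0.26 × 180 × 4.319) = 0.148 kg/m³.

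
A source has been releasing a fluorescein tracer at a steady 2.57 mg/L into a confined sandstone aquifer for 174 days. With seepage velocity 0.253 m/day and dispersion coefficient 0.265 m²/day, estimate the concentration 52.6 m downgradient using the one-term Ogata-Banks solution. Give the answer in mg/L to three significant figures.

For a continuous step input, C/C₀ ≈ ½·erfc((x−vt)/(2√(Dt))).
vt = 0.253 × 174 = 44.022 m and 2√(Dt) = 2√(0.265 × 174) = 13.58 m.
Argument (x−vt)/(2√(Dt)) = (52.6 − 44.022)/13.58 = 0.6317; ½·erfc(0.6317) = 0.1858.
C = 2.57 × 0.1858 = 0.478 mg/L.

0.478 mg/L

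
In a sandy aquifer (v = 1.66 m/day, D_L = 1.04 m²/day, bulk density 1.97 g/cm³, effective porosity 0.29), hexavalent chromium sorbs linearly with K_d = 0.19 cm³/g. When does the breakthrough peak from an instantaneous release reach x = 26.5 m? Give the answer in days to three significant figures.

Retardation factor R = 1 + ρ_b·K_d/n = 1 + 1.97 × 0.19/0.29 = 2.291.
Sorption retards both mechanisms: v_R = v/R = 0.7246 m/day, D_R = D/R = 0.4540 m²/day.
Peak time from v_R²t² + 2D_R t − x² = 0: t = (√(D_R² + v_R²x²) − D_R)/v_R².
√(D_R² + v_R²x²) = √(0.4540² + 0.7246² × 26.5²) = 19.21; v_R² = 0.5250.
t = (19.21 − 0.4540)/0.5250 = 35.7 days.

35.7 days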